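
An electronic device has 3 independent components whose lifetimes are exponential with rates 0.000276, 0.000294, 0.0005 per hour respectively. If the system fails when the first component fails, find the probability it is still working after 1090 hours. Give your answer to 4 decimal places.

0.3115

The time to first failure is exponential with rate Σλ = 0.000276 + 0.000294 + 0.0005 = 0.00107.
P(min > 1090) = e^(−0.00107·1090) = e^(−1.1663) ≈ 0.3115.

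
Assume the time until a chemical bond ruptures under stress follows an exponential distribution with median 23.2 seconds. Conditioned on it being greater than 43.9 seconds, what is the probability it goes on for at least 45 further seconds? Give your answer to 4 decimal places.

0.2607

For an exponential, median = ln(2)/λ, so λ = ln 2 / 23.2 = 0.029877 per second.
The exponential is memoryless, so the remaining time is again Exp(λ): the condition X > 43.9 is irrelevant.
P(X > 45) = e^(−1.3445) ≈ 0.2607.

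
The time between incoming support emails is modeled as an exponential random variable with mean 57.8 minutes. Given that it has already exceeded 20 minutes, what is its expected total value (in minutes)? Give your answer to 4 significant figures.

77.80

The rate is λ = 1/57.8 = 0.017301 per minute.
By memorylessness, E[X | X > 20] = 20 + 1/λ = 20 + 57.8 = 77.8 minutes.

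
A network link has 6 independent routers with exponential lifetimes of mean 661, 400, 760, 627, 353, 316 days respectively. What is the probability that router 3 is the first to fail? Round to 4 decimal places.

0.1018

Rates: λ_i = 1/mean_i → 0.00151286, 0.0025, 0.00131579, 0.0015949, 0.00283286, 0.00316456; Σλ = 0.012921.
P(router 3 first) = λ_3/Σλ = 0.00131579/0.012921 ≈ 0.1018.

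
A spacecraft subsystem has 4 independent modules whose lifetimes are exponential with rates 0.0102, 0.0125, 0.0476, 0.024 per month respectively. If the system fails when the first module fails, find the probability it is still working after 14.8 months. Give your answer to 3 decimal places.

0.248

The time to first failure is exponential with rate Σλ = 0.0102 + 0.0125 + 0.0476 + 0.024 = 0.0943.
P(min > 14.8) = e^(−0.0943·14.8) = e^(−1.3956) ≈ 0.248.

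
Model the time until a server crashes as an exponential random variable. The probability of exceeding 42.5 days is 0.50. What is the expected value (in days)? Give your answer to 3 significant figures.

e^(−λ·42.5) = 0.50 ⇒ λ = −ln(0.50)/42.5 = 0.0163093.
Mean = 1/λ = 61.3145 days.

61.3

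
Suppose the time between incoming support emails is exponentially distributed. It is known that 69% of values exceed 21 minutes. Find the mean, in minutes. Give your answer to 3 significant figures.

e^(−λ·21) = 0.69 ⇒ λ = −ln(0.69)/21 = 0.0176697.
Mean = 1/λ = 56.5941 minutes.

56.6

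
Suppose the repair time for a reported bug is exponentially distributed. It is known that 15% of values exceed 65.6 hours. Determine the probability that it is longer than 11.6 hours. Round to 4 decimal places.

0.7150

e^(−λ·65.6) = 0.15 ⇒ λ = −ln(0.15)/65.6 = 0.0289195.
P(X > 11.6) = e^(−0.0289195·11.6) = e^(−0.33547) ≈ 0.7150.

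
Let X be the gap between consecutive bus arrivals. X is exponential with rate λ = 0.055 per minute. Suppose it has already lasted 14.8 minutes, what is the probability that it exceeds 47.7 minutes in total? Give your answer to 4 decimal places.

P(X > s+t | X > s) = e^(−λ(s+t))/e^(−λs) = e^(−λt), independent of s = 14.8.
P(X > 32.9) = e^(−1.8095) ≈ 0.1637.

0.1637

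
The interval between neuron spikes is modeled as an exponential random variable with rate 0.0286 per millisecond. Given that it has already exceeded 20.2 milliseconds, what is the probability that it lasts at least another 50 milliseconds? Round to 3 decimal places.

0.239

P(X > s+t | X > s) = e^(−λ(s+t))/e^(−λs) = e^(−λt), independent of s = 20.2.
P(X > 50) = e^(−1.43) ≈ 0.239.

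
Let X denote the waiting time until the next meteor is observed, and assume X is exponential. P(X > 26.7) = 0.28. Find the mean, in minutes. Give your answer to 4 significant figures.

20.97

e^(−λ·26.7) = 0.28 ⇒ λ = −ln(0.28)/26.7 = 0.0476766.
Mean = 1/λ = 20.9746 minutes.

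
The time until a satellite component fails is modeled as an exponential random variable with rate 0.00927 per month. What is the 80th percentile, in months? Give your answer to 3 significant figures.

174

Set 1 − e^(−λt) = 0.8, so t = −ln(0.2)/λ = 1.6094/0.00927 ≈ 173.618 months.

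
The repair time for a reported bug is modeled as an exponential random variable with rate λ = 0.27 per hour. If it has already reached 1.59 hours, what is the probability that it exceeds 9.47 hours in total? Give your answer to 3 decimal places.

0.119

The exponential is memoryless, so the remaining time is again Exp(λ): the condition X > 1.59 is irrelevant.
P(X > 7.88) = e^(−2.1276) ≈ 0.119.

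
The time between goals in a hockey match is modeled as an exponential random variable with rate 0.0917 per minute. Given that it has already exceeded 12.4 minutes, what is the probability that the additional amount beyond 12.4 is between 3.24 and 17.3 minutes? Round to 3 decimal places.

0.538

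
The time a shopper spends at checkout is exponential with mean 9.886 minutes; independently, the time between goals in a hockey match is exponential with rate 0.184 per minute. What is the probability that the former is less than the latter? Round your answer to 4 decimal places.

λ_1 = 1/9.886 = 0.101153, λ_2 = 0.184.
For independent exponentials, P(the former < the latter) = λ_1/(λ_1+λ_2) = 0.101153/0.285153 ≈ 0.3547.

0.3547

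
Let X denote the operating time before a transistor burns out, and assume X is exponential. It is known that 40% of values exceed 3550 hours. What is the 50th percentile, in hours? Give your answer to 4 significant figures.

2685

e^(−λ·3550) = 0.40 ⇒ λ = −ln(0.40)/3550 = 0.00025811.
50th percentile: 1 − e^(−λt) = 0.5, t = −ln(0.5)/λ = 2685.47 hours.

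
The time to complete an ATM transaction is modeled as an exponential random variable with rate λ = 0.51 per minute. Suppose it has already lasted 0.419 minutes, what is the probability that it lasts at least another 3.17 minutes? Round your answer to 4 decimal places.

0.1986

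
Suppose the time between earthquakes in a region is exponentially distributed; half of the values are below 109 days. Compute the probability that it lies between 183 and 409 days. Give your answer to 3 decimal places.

0.238

For an exponential, median = ln(2)/λ, so λ = ln 2 / 109 = 0.00635915 per day.
P(183 < X < 409) = e^(−λ·183) − e^(−λ·409) = 0.31232 − 0.07421 ≈ 0.238.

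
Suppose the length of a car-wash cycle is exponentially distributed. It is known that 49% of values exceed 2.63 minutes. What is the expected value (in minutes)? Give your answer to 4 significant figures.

e^(−λ·2.63) = 0.49 ⇒ λ = −ln(0.49)/2.63 = 0.271236.
Mean = 1/λ = 3.68683 minutes.

3.687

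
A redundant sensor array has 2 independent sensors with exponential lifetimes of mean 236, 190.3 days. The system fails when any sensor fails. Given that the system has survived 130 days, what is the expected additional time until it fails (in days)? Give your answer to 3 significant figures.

105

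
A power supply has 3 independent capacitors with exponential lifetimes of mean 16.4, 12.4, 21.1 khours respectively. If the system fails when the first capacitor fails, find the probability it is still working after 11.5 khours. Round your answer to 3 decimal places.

The first failure time is exponential with rate Σλ_i = 1/16.4 + 1/12.4 + 1/21.1 = 0.189014 per khour.
P(min > 11.5) = e^(−0.189014·11.5) = e^(−2.1737) ≈ 0.114.

0.114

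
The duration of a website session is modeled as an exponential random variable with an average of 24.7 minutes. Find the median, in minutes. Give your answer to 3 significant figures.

The rate is λ = 1/24.7 = 0.0404858 per minute.
Set 1 − e^(−λt) = 0.5, so t = −ln(0.5)/λ = 0.69315/0.0404858 ≈ 17.1207 minutes.

17.1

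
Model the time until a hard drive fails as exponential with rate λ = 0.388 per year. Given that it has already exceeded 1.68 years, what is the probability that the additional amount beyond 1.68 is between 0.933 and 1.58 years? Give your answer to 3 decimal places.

0.155

Memoryless: the residual past 1.68 is again Exp(λ).
P(0.933 < residual < 1.58) = e^(−λ·0.933) − e^(−λ·1.58) = 0.69628 − 0.54170 ≈ 0.155.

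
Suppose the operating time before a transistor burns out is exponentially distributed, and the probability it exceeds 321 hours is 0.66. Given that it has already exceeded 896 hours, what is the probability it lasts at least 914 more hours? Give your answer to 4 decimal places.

0.3063

From e^(−λ·321) = 0.66, λ = −ln(0.66)/321 = 0.00129444.
Memoryless: P(X > 896+914 | X > 896) = P(X > 914) = e^(−0.00129444·914) ≈ 0.3063.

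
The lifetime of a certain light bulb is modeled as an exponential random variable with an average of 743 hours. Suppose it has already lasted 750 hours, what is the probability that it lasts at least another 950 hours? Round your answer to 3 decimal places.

The rate is λ = 1/743 = 0.0013459 per hour.
The exponential is memoryless, so the remaining time is again Exp(λ): the condition X > 750 is irrelevant.
P(X > 950) = e^(−1.2786) ≈ 0.278.

0.278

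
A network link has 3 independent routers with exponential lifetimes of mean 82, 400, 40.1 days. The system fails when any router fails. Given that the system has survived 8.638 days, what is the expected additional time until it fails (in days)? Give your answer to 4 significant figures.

First-failure rate Σλ = 1/82 + 1/400 + 1/40.1 = 0.0396328.
By memorylessness the expected residual is 1/Σλ = 25.2316 days, regardless of the 8.638 already elapsed.

25.23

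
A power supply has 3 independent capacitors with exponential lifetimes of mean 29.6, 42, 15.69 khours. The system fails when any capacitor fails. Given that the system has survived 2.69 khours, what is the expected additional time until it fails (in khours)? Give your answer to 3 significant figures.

8.24

First-failure rate Σλ = 1/29.6 + 1/42 + 1/15.69 = 0.121328.
By memorylessness the expected residual is 1/Σλ = 8.24211 khours, regardless of the 2.69 already elapsed.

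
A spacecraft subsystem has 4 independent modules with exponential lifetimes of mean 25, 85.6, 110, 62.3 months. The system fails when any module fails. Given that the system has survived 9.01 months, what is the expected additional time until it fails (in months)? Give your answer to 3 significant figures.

First-failure rate Σλ = 1/25 + 1/85.6 + 1/110 + 1/62.3 = 0.0768245.
By memorylessness the expected residual is 1/Σλ = 13.0167 months, regardless of the 9.01 already elapsed.

13.0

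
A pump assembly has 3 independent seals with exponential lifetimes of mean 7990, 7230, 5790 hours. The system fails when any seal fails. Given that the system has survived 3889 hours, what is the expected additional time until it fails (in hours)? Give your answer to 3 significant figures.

First-failure rate Σλ = 1/7990 + 1/7230 + 1/5790 = 0.000436181.
By memorylessness the expected residual is 1/Σλ = 2292.63 hours, regardless of the 3889 already elapsed.

2290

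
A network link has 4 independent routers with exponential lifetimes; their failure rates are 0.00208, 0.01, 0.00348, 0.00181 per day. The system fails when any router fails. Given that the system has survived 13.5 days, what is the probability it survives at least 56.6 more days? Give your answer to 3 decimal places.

0.374

Time to first failure ~ Exp(Σλ) with Σλ = 0.01737.
By memorylessness, P(T > 13.5+56.6 | T > 13.5) = P(T > 56.6) = e^(−0.01737·56.6) ≈ 0.374.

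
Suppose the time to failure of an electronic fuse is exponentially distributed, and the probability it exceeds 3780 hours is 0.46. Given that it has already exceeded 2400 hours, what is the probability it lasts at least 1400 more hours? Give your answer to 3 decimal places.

From e^(−λ·3780) = 0.46, λ = −ln(0.46)/3780 = 0.000205431.
Memoryless: P(X > 2400+1400 | X > 2400) = P(X > 1400) = e^(−0.000205431·1400) ≈ 0.750.

0.750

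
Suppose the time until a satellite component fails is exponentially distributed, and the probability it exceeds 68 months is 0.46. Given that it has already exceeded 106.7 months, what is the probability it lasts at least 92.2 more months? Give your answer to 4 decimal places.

0.3489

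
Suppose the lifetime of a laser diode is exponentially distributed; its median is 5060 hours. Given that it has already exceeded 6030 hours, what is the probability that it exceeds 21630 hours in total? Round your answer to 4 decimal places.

0.1180

For an exponential, median = ln(2)/λ, so λ = ln 2 / 5060 = 0.000136986 per hour.
By the memoryless property, P(X > 6030+15600 | X > 6030) = P(X > 15600).
P(X > 15600) = e^(−2.137) ≈ 0.1180.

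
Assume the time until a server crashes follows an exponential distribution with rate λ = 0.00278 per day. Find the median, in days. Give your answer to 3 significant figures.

Set 1 − e^(−λt) = 0.5, so t = −ln(0.5)/λ = 0.69315/0.00278 ≈ 249.334 days.

249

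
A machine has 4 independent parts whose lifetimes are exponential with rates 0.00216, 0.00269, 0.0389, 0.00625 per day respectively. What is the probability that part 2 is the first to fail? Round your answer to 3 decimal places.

0.054

The time to first failure is exponential with rate Σλ = 0.00216 + 0.00269 + 0.0389 + 0.00625 = 0.05.
P(part 2 first) = λ_2/Σλ = 0.00269/0.05 ≈ 0.054.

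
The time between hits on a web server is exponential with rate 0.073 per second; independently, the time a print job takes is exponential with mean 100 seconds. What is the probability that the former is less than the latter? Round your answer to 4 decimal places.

0.8795

λ_1 = 0.073, λ_2 = 1/100 = 0.01.
For independent exponentials, P(the former < the latter) = λ_1/(λ_1+λ_2) = 0.073/0.083 ≈ 0.8795.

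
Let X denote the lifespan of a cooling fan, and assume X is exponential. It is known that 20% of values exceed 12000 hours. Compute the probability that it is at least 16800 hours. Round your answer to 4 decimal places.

0.1051

e^(−λ·12000) = 0.20 ⇒ λ = −ln(0.20)/12000 = 0.00013412.
P(X > 16800) = e^(−0.00013412·16800) = e^(−2.2532) ≈ 0.1051.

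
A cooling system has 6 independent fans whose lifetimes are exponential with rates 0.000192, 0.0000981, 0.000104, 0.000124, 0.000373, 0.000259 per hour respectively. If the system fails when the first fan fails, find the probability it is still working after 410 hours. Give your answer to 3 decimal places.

0.624

The time to first failure is exponential with rate Σλ = 0.000192 + 0.0000981 + 0.000104 + 0.000124 + 0.000373 + 0.000259 = 0.0011501.
P(min > 410) = e^(−0.0011501·410) = e^(−0.47154) ≈ 0.624.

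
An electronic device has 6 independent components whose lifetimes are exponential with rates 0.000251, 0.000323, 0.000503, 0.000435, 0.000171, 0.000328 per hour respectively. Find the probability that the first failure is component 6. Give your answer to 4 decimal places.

The time to first failure is exponential with rate Σλ = 0.000251 + 0.000323 + 0.000503 + 0.000435 + 0.000171 + 0.000328 = 0.002011.
P(component 6 first) = λ_6/Σλ = 0.000328/0.002011 ≈ 0.1631.

0.1631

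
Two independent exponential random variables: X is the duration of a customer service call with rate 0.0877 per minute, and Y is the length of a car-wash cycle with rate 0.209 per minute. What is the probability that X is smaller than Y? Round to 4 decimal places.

λ_1 = 0.0877, λ_2 = 0.209.
For independent exponentials, P(X < Y) = λ_1/(λ_1+λ_2) = 0.0877/0.2967 ≈ 0.2956.

0.2956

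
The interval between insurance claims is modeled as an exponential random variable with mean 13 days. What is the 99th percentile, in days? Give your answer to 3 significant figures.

59.9

The rate is λ = 1/13 = 0.0769231 per day.
Set 1 − e^(−λt) = 0.99, so t = −ln(0.01)/λ = 4.6052/0.0769231 ≈ 59.8672 days.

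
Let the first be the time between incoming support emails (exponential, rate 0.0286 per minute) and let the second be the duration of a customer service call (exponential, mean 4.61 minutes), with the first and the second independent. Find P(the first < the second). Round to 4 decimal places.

λ_1 = 0.0286, λ_2 = 1/4.61 = 0.21692.
For independent exponentials, P(the first < the second) = λ_1/(λ_1+λ_2) = 0.0286/0.24552 ≈ 0.1165.

0.1165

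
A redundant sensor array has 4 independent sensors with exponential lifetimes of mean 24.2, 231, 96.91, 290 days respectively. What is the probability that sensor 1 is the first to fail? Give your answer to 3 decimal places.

Rates: λ_i = 1/mean_i → 0.0413223, 0.004329, 0.0103189, 0.00344828; Σλ = 0.0594184.
P(sensor 1 first) = λ_1/Σλ = 0.0413223/0.0594184 ≈ 0.695.

0.695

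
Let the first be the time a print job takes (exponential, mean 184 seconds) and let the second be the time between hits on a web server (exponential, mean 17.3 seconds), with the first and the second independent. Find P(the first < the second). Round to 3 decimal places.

λ_1 = 1/184 = 0.00543478, λ_2 = 1/17.3 = 0.0578035.
For independent exponentials, P(the first < the second) = λ_1/(λ_1+λ_2) = 0.00543478/0.0632383 ≈ 0.086.

0.086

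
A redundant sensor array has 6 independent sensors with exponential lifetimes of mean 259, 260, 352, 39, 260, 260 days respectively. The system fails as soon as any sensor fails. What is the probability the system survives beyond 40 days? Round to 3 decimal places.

0.173

The first failure time is exponential with rate Σλ_i = 1/259 + 1/260 + 1/352 + 1/39 + 1/260 + 1/260 = 0.0438814 per day.
P(min > 40) = e^(−0.0438814·40) = e^(−1.7553) ≈ 0.173.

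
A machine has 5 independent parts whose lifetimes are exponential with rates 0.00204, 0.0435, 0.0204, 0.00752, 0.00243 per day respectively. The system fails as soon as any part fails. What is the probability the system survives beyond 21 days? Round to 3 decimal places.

The time to first failure is exponential with rate Σλ = 0.00204 + 0.0435 + 0.0204 + 0.00752 + 0.00243 = 0.07589.
P(min > 21) = e^(−0.07589·21) = e^(−1.5937) ≈ 0.203.

0.203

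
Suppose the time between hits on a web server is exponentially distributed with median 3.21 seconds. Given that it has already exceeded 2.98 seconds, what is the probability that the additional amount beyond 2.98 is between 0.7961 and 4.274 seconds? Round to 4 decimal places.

For an exponential, median = ln(2)/λ, so λ = ln 2 / 3.21 = 0.215934 per second.
Memoryless: the residual past 2.98 is again Exp(λ).
P(0.7961 < residual < 4.274) = e^(−λ·0.7961) − e^(−λ·4.274) = 0.84206 − 0.39736 ≈ 0.4447.

0.4447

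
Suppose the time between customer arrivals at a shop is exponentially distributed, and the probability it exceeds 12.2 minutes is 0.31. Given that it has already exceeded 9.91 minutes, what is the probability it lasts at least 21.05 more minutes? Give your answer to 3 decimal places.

From e^(−λ·12.2) = 0.31, λ = −ln(0.31)/12.2 = 0.0959986.
Memoryless: P(X > 9.91+21.05 | X > 9.91) = P(X > 21.05) = e^(−0.0959986·21.05) ≈ 0.133.

0.133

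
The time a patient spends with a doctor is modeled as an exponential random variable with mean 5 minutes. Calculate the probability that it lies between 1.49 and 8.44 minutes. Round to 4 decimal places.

The rate is λ = 1/5 = 0.2 per minute.
P(1.49 < X < 8.44) = e^(−λ·1.49) − e^(−λ·8.44) = 0.74230 − 0.18489 ≈ 0.5574.

0.5574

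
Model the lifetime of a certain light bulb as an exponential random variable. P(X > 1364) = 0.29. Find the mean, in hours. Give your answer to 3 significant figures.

e^(−λ·1364) = 0.29 ⇒ λ = −ln(0.29)/1364 = 0.000907533.
Mean = 1/λ = 1101.89 hours.

1100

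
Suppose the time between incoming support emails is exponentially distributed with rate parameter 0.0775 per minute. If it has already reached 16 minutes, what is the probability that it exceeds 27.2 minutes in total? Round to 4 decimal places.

P(X > s+t | X > s) = e^(−λ(s+t))/e^(−λs) = e^(−λt), independent of s = 16.
P(X > 11.2) = e^(−0.868) ≈ 0.4198.

0.4198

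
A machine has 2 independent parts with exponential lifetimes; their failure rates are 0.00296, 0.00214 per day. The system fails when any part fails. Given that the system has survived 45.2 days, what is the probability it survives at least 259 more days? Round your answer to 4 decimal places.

0.2669

Time to first failure ~ Exp(Σλ) with Σλ = 0.0051.
By memorylessness, P(T > 45.2+259 | T > 45.2) = P(T > 259) = e^(−0.0051·259) ≈ 0.2669.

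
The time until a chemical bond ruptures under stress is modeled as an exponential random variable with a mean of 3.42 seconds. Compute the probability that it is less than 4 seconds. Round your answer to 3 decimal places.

0.690

The rate is λ = 1/3.42 = 0.292398 per second.
P(X ≤ 4) = 1 − e^(−λ·4) = 1 − e^(−1.1696) ≈ 0.690.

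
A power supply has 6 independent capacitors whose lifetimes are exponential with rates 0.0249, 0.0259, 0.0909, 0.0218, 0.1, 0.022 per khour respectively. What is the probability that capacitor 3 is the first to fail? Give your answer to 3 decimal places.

0.318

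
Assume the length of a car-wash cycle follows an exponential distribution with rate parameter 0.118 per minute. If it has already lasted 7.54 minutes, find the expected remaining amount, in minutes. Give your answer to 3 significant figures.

8.47

By memorylessness, the remaining amount past any threshold is again Exp(λ) with mean 1/λ = 8.47458 minutes.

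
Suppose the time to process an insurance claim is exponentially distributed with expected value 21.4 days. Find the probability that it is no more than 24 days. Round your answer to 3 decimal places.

0.674

The rate is λ = 1/21.4 = 0.046729 per day.
P(X ≤ 24) = 1 − e^(−λ·24) = 1 − e^(−1.1215) ≈ 0.674.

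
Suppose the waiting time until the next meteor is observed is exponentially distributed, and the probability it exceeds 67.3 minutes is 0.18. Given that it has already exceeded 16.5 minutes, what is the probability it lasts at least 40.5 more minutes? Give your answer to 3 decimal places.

0.356

From e^(−λ·67.3) = 0.18, λ = −ln(0.18)/67.3 = 0.0254799.
Memoryless: P(X > 16.5+40.5 | X > 16.5) = P(X > 40.5) = e^(−0.0254799·40.5) ≈ 0.356.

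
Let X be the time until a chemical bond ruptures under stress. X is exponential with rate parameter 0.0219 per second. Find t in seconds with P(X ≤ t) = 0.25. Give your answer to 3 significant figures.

13.1

Set 1 − e^(−λt) = 0.25, so t = −ln(0.75)/λ = 0.28768/0.0219 ≈ 13.1362 seconds.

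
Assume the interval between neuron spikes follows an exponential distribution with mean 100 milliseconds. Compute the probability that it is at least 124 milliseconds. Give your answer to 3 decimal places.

The rate is λ = 1/100 = 0.01 per millisecond.
P(X > 124) = e^(−λ·124) = e^(−1.24) ≈ 0.289.

0.289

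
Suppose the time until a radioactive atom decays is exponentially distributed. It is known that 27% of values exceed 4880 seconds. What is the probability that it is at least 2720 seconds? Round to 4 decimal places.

0.4820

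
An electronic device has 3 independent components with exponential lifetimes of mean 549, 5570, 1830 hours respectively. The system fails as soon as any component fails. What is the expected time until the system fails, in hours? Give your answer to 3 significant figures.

The first failure time is exponential with rate Σλ_i = 1/549 + 1/5570 + 1/1830 = 0.00254747 per hour.
E[min] = 1/Σλ = 1/0.00254747 = 392.546 hours.

393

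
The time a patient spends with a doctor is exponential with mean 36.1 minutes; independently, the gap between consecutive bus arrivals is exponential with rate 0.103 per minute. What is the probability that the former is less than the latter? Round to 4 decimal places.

0.2119

λ_1 = 1/36.1 = 0.0277008, λ_2 = 0.103.
For independent exponentials, P(the former < the latter) = λ_1/(λ_1+λ_2) = 0.0277008/0.130701 ≈ 0.2119.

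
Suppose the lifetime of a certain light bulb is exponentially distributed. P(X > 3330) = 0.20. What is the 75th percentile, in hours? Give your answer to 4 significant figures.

e^(−λ·3330) = 0.20 ⇒ λ = −ln(0.20)/3330 = 0.000483315.
75th percentile: 1 − e^(−λt) = 0.75, t = −ln(0.25)/λ = 2868.31 hours.

2868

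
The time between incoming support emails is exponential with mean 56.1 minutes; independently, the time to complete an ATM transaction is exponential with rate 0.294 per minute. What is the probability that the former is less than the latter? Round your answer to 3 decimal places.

λ_1 = 1/56.1 = 0.0178253, λ_2 = 0.294.
For independent exponentials, P(the former < the latter) = λ_1/(λ_1+λ_2) = 0.0178253/0.311825 ≈ 0.057.

0.057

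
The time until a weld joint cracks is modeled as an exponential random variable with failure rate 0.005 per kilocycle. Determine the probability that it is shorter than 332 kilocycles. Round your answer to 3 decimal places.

P(X ≤ 332) = 1 − e^(−λ·332) = 1 − e^(−1.66) ≈ 0.810.

0.810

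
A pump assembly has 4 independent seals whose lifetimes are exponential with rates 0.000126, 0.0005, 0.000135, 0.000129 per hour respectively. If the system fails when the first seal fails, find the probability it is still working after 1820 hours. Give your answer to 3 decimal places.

The time to first failure is exponential with rate Σλ = 0.000126 + 0.0005 + 0.000135 + 0.000129 = 0.00089.
P(min > 1820) = e^(−0.00089·1820) = e^(−1.6198) ≈ 0.198.

0.198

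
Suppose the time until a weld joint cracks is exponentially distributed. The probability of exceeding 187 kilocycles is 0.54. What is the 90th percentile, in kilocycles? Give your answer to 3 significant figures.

699

e^(−λ·187) = 0.54 ⇒ λ = −ln(0.54)/187 = 0.00329511.
90th percentile: 1 − e^(−λt) = 0.9, t = −ln(0.1)/λ = 698.788 kilocycles.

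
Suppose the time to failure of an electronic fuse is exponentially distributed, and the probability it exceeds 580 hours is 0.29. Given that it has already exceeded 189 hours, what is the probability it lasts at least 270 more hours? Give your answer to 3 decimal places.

0.562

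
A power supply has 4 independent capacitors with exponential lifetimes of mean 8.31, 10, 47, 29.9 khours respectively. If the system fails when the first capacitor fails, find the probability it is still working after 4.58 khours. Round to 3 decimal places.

0.284

The first failure time is exponential with rate Σλ_i = 1/8.31 + 1/10 + 1/47 + 1/29.9 = 0.275058 per khour.
P(min > 4.58) = e^(−0.275058·4.58) = e^(−1.2598) ≈ 0.284.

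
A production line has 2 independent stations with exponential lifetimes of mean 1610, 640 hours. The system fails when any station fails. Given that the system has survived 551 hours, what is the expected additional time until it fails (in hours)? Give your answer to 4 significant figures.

First-failure rate Σλ = 1/1610 + 1/640 = 0.00218362.
By memorylessness the expected residual is 1/Σλ = 457.956 hours, regardless of the 551 already elapsed.

458.0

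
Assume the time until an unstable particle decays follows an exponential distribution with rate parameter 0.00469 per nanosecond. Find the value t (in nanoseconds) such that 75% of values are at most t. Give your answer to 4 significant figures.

295.6

Set 1 − e^(−λt) = 0.75, so t = −ln(0.25)/λ = 1.3863/0.00469 ≈ 295.585 nanoseconds.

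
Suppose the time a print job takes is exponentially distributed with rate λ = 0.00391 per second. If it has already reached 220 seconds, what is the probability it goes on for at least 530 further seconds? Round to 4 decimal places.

0.1259

The exponential is memoryless, so the remaining time is again Exp(λ): the condition X > 220 is irrelevant.
P(X > 530) = e^(−2.0723) ≈ 0.1259.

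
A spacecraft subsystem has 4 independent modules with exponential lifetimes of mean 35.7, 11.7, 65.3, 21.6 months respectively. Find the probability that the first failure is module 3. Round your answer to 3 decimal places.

0.087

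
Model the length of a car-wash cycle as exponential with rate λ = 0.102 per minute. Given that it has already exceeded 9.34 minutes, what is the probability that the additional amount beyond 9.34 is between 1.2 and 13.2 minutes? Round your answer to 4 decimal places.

0.6246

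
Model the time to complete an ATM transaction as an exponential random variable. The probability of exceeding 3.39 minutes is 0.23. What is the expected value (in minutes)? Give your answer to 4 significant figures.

2.307

e^(−λ·3.39) = 0.23 ⇒ λ = −ln(0.23)/3.39 = 0.433533.
Mean = 1/λ = 2.30663 minutes.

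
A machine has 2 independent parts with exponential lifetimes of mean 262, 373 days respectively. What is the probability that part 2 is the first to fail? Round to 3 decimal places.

Rates: λ_i = 1/mean_i → 0.00381679, 0.00268097; Σλ = 0.00649776.
P(part 2 first) = λ_2/Σλ = 0.00268097/0.00649776 ≈ 0.413.

0.413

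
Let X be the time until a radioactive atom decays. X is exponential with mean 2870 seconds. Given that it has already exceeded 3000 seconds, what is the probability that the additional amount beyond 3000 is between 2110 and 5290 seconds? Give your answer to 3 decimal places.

The rate is λ = 1/2870 = 0.000348432 per second.
Memoryless: the residual past 3000 is again Exp(λ).
P(2110 < residual < 5290) = e^(−λ·2110) − e^(−λ·5290) = 0.47941 − 0.15831 ≈ 0.321.

0.321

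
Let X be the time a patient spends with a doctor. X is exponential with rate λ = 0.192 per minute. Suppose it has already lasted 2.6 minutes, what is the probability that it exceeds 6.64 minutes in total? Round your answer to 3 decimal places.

0.460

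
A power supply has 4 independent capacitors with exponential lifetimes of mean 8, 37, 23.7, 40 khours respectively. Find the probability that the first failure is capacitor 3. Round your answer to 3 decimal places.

Rates: λ_i = 1/mean_i → 0.125, 0.027027, 0.0421941, 0.025; Σλ = 0.219221.
P(capacitor 3 first) = λ_3/Σλ = 0.0421941/0.219221 ≈ 0.192.

0.192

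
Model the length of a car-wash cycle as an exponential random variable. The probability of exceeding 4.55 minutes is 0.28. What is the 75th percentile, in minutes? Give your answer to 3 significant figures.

e^(−λ·4.55) = 0.28 ⇒ λ = −ln(0.28)/4.55 = 0.279773.
75th percentile: 1 − e^(−λt) = 0.75, t = −ln(0.25)/λ = 4.95507 minutes.

4.96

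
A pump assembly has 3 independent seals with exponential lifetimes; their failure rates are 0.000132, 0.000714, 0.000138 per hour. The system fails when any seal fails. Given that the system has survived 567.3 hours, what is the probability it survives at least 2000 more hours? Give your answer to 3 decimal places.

0.140

Time to first failure ~ Exp(Σλ) with Σλ = 0.000984.
By memorylessness, P(T > 567.3+2000 | T > 567.3) = P(T > 2000) = e^(−0.000984·2000) ≈ 0.140.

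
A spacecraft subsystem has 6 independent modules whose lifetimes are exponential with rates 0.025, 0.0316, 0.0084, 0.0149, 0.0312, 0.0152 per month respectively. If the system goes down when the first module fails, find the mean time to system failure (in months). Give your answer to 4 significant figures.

7.918

The time to first failure is exponential with rate Σλ = 0.025 + 0.0316 + 0.0084 + 0.0149 + 0.0312 + 0.0152 = 0.1263.
E[min] = 1/Σλ = 1/0.1263 = 7.91766 months.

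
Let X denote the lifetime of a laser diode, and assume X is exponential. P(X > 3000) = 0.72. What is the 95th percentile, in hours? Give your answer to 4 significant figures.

e^(−λ·3000) = 0.72 ⇒ λ = −ln(0.72)/3000 = 0.000109501.
95th percentile: 1 − e^(−λt) = 0.95, t = −ln(0.05)/λ = 27357.9 hours.

27360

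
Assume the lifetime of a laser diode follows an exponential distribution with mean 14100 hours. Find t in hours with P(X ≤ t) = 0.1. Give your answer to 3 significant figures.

The rate is λ = 1/14100 = 0.000070922 per hour.
Set 1 − e^(−λt) = 0.1, so t = −ln(0.9)/λ = 0.10536/0.000070922 ≈ 1485.58 hours.

1490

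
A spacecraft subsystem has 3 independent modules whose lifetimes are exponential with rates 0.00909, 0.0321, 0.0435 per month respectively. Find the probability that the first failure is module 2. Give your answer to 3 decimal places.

0.379

The time to first failure is exponential with rate Σλ = 0.00909 + 0.0321 + 0.0435 = 0.08469.
P(module 2 first) = λ_2/Σλ = 0.0321/0.08469 ≈ 0.379.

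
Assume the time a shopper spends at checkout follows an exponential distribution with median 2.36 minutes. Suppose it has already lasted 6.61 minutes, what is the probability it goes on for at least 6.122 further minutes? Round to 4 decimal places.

For an exponential, median = ln(2)/λ, so λ = ln 2 / 2.36 = 0.293706 per minute.
By the memoryless property, P(X > 6.61+6.122 | X > 6.61) = P(X > 6.122).
P(X > 6.122) = e^(−1.7981) ≈ 0.1656.

0.1656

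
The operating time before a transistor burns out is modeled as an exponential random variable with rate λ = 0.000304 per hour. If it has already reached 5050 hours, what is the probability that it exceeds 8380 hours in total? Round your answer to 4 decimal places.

The exponential is memoryless, so the remaining time is again Exp(λ): the condition X > 5050 is irrelevant.
P(X > 3330) = e^(−1.0123) ≈ 0.3634.

0.3634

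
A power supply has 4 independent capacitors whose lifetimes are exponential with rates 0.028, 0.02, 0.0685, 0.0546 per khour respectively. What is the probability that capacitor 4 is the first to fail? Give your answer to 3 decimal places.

The time to first failure is exponential with rate Σλ = 0.028 + 0.02 + 0.0685 + 0.0546 = 0.1711.
P(capacitor 4 first) = λ_4/Σλ = 0.0546/0.1711 ≈ 0.319.

0.319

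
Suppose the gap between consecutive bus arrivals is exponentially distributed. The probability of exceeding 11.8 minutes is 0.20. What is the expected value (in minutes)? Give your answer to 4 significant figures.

e^(−λ·11.8) = 0.20 ⇒ λ = −ln(0.20)/11.8 = 0.136393.
Mean = 1/λ = 7.33175 minutes.

7.332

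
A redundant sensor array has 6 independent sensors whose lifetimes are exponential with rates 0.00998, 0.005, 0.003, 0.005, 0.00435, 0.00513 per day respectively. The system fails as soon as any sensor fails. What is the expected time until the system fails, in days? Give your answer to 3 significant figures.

30.8

The time to first failure is exponential with rate Σλ = 0.00998 + 0.005 + 0.003 + 0.005 + 0.00435 + 0.00513 = 0.03246.
E[min] = 1/Σλ = 1/0.03246 = 30.8071 days.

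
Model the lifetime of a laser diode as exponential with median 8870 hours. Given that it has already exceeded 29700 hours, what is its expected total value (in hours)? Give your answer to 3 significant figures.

42500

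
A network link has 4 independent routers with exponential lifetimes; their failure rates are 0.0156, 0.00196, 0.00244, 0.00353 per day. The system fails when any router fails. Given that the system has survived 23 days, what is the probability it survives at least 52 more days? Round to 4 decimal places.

Time to first failure ~ Exp(Σλ) with Σλ = 0.02353.
By memorylessness, P(T > 23+52 | T > 23) = P(T > 52) = e^(−0.02353·52) ≈ 0.2942.

0.2942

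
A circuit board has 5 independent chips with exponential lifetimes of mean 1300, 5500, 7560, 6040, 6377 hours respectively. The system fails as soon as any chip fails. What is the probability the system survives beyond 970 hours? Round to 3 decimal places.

The first failure time is exponential with rate Σλ_i = 1/1300 + 1/5500 + 1/7560 + 1/6040 + 1/6377 = 0.0014057 per hour.
P(min > 970) = e^(−0.0014057·970) = e^(−1.3635) ≈ 0.256.

0.256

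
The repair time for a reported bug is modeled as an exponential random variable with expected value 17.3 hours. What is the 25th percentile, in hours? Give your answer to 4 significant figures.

4.977

The rate is λ = 1/17.3 = 0.0578035 per hour.
Set 1 − e^(−λt) = 0.25, so t = −ln(0.75)/λ = 0.28768/0.0578035 ≈ 4.9769 hours.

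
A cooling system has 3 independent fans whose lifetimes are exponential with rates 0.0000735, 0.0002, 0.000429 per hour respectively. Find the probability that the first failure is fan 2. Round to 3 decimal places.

0.285

The time to first failure is exponential with rate Σλ = 0.0000735 + 0.0002 + 0.000429 = 0.0007025.
P(fan 2 first) = λ_2/Σλ = 0.0002/0.0007025 ≈ 0.285.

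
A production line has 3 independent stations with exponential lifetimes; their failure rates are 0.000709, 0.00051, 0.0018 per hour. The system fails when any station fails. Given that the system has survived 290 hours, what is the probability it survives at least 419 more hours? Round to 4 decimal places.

Time to first failure ~ Exp(Σλ) with Σλ = 0.003019.
By memorylessness, P(T > 290+419 | T > 290) = P(T > 419) = e^(−0.003019·419) ≈ 0.2823.

0.2823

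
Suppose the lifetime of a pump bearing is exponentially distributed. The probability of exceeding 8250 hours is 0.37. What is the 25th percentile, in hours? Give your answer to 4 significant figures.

e^(−λ·8250) = 0.37 ⇒ λ = −ln(0.37)/8250 = 0.000120515.
25th percentile: 1 − e^(−λt) = 0.25, t = −ln(0.75)/λ = 2387.1 hours.

2387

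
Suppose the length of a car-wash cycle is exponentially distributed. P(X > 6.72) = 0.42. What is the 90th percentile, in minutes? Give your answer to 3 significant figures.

17.8

e^(−λ·6.72) = 0.42 ⇒ λ = −ln(0.42)/6.72 = 0.129092.
90th percentile: 1 − e^(−λt) = 0.9, t = −ln(0.1)/λ = 17.8367 minutes.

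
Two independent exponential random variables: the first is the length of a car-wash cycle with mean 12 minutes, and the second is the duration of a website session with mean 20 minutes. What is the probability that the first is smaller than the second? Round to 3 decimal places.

0.625

λ_1 = 1/12 = 0.0833333, λ_2 = 1/20 = 0.05.
For independent exponentials, P(the first < the second) = λ_1/(λ_1+λ_2) = 0.0833333/0.133333 ≈ 0.625.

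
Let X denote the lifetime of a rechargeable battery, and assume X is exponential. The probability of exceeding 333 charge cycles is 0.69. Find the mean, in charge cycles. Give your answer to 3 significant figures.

e^(−λ·333) = 0.69 ⇒ λ = −ln(0.69)/333 = 0.00111431.
Mean = 1/λ = 897.42 charge cycles.

897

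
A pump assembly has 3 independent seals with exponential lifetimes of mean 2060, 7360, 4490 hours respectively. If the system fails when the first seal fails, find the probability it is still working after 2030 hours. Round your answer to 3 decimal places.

0.180

The first failure time is exponential with rate Σλ_i = 1/2060 + 1/7360 + 1/4490 = 0.000844024 per hour.
P(min > 2030) = e^(−0.000844024·2030) = e^(−1.7134) ≈ 0.180.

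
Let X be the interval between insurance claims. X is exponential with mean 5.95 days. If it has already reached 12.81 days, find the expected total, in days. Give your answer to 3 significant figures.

18.8

The rate is λ = 1/5.95 = 0.168067 per day.
By memorylessness, E[X | X > 12.81] = 12.81 + 1/λ = 12.81 + 5.95 = 18.76 days.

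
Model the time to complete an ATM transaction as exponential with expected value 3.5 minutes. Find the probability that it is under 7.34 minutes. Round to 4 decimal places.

The rate is λ = 1/3.5 = 0.285714 per minute.
P(X ≤ 7.34) = 1 − e^(−λ·7.34) = 1 − e^(−2.0971) ≈ 0.8772.

0.8772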